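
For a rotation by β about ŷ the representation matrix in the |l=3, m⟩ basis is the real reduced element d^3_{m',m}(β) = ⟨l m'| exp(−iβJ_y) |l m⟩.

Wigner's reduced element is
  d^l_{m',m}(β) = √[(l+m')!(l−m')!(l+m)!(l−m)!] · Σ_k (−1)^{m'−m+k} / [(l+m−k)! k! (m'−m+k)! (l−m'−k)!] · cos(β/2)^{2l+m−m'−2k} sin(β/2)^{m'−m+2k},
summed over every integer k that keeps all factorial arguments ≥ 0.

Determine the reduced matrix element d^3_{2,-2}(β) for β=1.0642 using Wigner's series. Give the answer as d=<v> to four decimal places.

d=0.2289

d^3_{2,-2}(β=1.0642) via Wigner's sum:
Half-angle: c=0.861744, s=0.507344. N=√(120·1·1·120)=120.000000
Admissible k: 0..1 (factorial args all ≥0)
  k=0: (−1)^4·120.0000/(24)·0.8617^2·0.5073^4 = +0.246001
  k=1: (−1)^5·120.0000/(120)·0.8617^0·0.5073^6 = -0.017054
d^3_{2,-2}(1.0642) = +0.246001 -0.017054 = +0.228947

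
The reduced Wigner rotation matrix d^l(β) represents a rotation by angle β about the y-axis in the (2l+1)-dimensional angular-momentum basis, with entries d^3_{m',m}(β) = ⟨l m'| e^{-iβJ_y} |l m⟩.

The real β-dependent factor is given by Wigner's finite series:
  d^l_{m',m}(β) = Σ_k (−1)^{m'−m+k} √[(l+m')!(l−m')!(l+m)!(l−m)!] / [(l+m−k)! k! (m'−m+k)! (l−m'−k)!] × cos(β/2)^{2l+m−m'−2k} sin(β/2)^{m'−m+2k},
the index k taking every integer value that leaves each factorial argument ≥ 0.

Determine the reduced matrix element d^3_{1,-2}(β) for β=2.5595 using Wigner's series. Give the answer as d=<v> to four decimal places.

d=0.6006

d^3_{1,-2}(β=2.5595) via Wigner's sum:
Half-angle: c=0.286955, s=0.957944. N=√(24·2·1·120)=75.894664
k∈{0,1} keeps every argument non-negative
  k=0: (−1)^3·75.8947/(12)·0.2870^3·0.9579^3 = -0.131368
  k=1: (−1)^4·75.8947/(24)·0.2870^1·0.9579^5 = +0.732005
d^3_{1,-2}(2.5595) = -0.131368 +0.732005 = +0.600637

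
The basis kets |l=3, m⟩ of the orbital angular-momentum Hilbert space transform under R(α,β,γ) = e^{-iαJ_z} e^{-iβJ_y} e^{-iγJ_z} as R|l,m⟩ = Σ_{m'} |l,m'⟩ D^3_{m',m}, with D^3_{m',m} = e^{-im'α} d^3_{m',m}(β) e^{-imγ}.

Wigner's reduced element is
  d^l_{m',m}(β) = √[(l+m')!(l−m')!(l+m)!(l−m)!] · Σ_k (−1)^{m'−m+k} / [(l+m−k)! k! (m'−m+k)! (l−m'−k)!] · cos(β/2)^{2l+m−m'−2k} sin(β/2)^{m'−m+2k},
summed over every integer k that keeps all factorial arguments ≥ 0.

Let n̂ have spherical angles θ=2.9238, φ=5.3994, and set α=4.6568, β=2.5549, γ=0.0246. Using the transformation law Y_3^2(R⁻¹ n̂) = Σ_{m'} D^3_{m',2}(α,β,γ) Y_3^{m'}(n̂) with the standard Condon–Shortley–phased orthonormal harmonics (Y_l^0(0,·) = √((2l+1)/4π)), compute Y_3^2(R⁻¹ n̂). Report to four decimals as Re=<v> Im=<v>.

Re=0.1389 Im=0.1031

Need the full column D^3_{m',2} for m'=−3..3 at α=4.6568, β=2.5549, γ=0.0246.
cos(β/2)=0.289157, sin(β/2)=0.957282
d^3_{-3,2}: single k=5 term ⇒ +0.569388;  D = +0.122015+0.556161i
d^3_{-2,2}: k∈[4..5] ⇒ +0.351073 -0.769553 = -0.418480;  D = +0.413110-0.066828i
d^3_{-1,2}: k∈[3..4] ⇒ +0.134138 -0.735077 = -0.600939;  D = +0.062857+0.597642i
d^3_{0,2}: k∈[2..3] ⇒ +0.035089 -0.384581 = -0.349491;  D = -0.349068+0.017188i
d^3_{1,2}: k∈[1..2] ⇒ +0.006119 -0.134138 = -0.128018;  D = +0.000818-0.128016i
d^3_{2,2}: k∈[0..1] ⇒ +0.000585 -0.032032 = -0.031448;  D = +0.031387+0.001948i
d^3_{3,2}: single k=0 term ⇒ -0.004740;  D = -0.000556+0.004707i
Y_3^{m'}(θ=2.9238,φ=5.3994) and Σ D·Y over m':
  (+0.1220+0.5562i)·(-0.0037+0.0020i)  (+0.4131-0.0668i)·(+0.0091-0.0457i)  (+0.0629+0.5976i)·(+0.1668+0.2034i)  (-0.3491+0.0172i)·(-0.6437+0.0000i)  (+0.0008-0.1280i)·(-0.1668+0.2034i)  (+0.0314+0.0019i)·(+0.0091+0.0457i)  (-0.0006+0.0047i)·(+0.0037+0.0020i)
Y_3^2(R⁻¹ n̂) = +0.138871+0.103099i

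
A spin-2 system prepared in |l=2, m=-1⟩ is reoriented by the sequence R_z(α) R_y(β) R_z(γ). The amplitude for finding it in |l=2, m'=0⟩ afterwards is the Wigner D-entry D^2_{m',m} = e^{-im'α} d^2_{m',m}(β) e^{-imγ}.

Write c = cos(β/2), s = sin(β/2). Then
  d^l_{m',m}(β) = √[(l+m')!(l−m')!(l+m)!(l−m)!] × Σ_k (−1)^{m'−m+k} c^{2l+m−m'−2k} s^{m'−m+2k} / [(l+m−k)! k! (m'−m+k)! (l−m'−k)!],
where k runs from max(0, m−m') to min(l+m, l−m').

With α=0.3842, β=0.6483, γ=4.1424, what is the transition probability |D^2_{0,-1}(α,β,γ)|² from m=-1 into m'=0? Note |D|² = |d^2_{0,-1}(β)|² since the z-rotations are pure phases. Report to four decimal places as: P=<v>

Split into d^2_{0,-1}(β=0.6483) × two z-phases.
c=cos(0.6483/2)=0.947922, s=sin(0.6483/2)=0.318503; N=√[2·2·1·6]=4.898979
k∈{0,1} keeps every argument non-negative
  k=0: (−1)^1·4.8990/(2)·0.9479^3·0.3185^1 = -0.664518
  k=1: (−1)^2·4.8990/(2)·0.9479^1·0.3185^3 = +0.075022
d^2_{0,-1}(0.6483) = -0.664518 +0.075022 = -0.589496
|D^2_{0,-1}|² = |d^2_{0,-1}(β)|² = (-0.589496)² = 0.347506 (the z-rotation phases have unit modulus)

P=0.3475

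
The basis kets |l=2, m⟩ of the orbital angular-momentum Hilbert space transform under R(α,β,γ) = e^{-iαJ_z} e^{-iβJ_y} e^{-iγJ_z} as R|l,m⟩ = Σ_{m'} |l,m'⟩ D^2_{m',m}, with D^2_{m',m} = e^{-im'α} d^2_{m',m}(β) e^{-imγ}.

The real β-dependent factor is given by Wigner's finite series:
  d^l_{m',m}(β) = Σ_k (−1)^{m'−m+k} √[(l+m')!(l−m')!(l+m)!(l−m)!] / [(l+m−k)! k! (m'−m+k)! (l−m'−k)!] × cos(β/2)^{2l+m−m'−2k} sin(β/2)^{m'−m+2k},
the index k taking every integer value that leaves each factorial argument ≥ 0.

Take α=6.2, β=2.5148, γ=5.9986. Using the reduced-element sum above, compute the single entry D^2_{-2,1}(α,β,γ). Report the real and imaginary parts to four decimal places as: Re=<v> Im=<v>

Re=0.5271 Im=0.0626

First d^2_{-2,1}(β=2.5148), then the phase factors e^{-i(-2)α} and e^{-i(1)γ}:
With c≡cos(β/2)=0.308291 and s≡sin(β/2)=0.951292, N=[1·24·6·1]^{1/2}=12.000000
k: max(0,(1)−(-2))=3 … min(2+(1),2−(-2))=3
  k=3: (−1)^0·12.0000/(6)·0.3083^1·0.9513^3 = +0.530802
d^2_{-2,1}(2.5148) = +0.530802
Attach z-rotation phases: D = e^{-i(-2)(6.2)}·(+0.530802)·e^{-i(1)(5.9986)} = +0.527098+0.062603i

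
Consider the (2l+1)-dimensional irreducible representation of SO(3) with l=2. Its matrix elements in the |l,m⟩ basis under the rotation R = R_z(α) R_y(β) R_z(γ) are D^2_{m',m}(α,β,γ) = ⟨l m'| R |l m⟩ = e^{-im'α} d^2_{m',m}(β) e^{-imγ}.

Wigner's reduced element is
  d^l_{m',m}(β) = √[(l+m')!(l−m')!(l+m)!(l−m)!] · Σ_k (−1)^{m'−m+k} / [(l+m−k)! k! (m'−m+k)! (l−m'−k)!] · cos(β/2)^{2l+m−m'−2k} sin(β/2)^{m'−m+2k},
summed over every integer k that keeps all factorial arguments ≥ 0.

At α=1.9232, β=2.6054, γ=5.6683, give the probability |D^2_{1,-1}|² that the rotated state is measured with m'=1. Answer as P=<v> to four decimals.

First d^2_{1,-1}(β=2.6054), then the phase factors e^{-i(1)α} and e^{-i(-1)γ}:
With c≡cos(β/2)=0.264896 and s≡sin(β/2)=0.964277, N=[6·1·1·6]^{1/2}=6.000000
Admissible k: 0..1 (factorial args all ≥0)
  k=0: (−1)^2·6.0000/(2)·0.2649^2·0.9643^2 = +0.195739
  k=1: (−1)^3·6.0000/(6)·0.2649^0·0.9643^4 = -0.864584
d^2_{1,-1}(2.6054) = +0.195739 -0.864584 = -0.668845
|D^2_{1,-1}|² = |d^2_{1,-1}(β)|² = (-0.668845)² = 0.447354 (the z-rotation phases have unit modulus)

P=0.4474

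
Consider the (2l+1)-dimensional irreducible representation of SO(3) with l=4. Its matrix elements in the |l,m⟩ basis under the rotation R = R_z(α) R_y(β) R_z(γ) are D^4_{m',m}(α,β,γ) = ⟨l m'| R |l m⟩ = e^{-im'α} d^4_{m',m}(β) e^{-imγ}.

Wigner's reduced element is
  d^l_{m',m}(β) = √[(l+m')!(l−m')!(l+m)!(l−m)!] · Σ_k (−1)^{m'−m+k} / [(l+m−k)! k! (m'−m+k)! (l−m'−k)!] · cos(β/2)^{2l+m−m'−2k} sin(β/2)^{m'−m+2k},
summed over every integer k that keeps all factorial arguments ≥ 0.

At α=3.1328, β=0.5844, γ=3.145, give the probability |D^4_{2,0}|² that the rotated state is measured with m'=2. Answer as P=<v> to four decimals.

Split into d^4_{2,0}(β=0.5844) × two z-phases.
With c≡cos(β/2)=0.957612 and s≡sin(β/2)=0.288060, N=[720·2·24·24]^{1/2}=910.735966
Admissible k: 0..2 (factorial args all ≥0)
  k=0: (−1)^2·910.7360/(96)·0.9576^6·0.2881^2 = +0.607051
  k=1: (−1)^3·910.7360/(36)·0.9576^4·0.2881^4 = -0.146480
  k=2: (−1)^4·910.7360/(96)·0.9576^2·0.2881^6 = +0.004970
d^4_{2,0}(0.5844) = +0.607051 -0.146480 +0.004970 = +0.465541
|D^4_{2,0}|² = |d^4_{2,0}(β)|² = (+0.465541)² = 0.216728 (the z-rotation phases have unit modulus)

P=0.2167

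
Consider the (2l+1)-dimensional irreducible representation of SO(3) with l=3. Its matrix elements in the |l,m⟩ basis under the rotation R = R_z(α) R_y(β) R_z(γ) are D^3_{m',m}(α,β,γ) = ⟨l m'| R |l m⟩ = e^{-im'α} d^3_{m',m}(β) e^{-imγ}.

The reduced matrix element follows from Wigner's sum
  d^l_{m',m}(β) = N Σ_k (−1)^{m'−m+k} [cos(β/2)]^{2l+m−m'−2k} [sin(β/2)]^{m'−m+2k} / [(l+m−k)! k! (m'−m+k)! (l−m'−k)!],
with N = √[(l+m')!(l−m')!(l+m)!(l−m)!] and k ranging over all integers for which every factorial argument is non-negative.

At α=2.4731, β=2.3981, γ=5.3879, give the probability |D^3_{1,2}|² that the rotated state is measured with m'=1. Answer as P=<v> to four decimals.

P=0.0513

First d^3_{1,2}(β=2.3981), then the phase factors e^{-i(1)α} and e^{-i(2)γ}:
c=cos(2.3981/2)=0.363243, s=sin(2.3981/2)=0.931694; N=√[24·2·120·1]=75.894664
Admissible k: 1..2 (factorial args all ≥0)
  k=1: (−1)^0·75.8947/(24)·0.3632^5·0.9317^1 = +0.018632
  k=2: (−1)^1·75.8947/(12)·0.3632^3·0.9317^3 = -0.245156
d^3_{1,2}(2.3981) = +0.018632 -0.245156 = -0.226524
|D^3_{1,2}|² = |d^3_{1,2}(β)|² = (-0.226524)² = 0.051313 (the z-rotation phases have unit modulus)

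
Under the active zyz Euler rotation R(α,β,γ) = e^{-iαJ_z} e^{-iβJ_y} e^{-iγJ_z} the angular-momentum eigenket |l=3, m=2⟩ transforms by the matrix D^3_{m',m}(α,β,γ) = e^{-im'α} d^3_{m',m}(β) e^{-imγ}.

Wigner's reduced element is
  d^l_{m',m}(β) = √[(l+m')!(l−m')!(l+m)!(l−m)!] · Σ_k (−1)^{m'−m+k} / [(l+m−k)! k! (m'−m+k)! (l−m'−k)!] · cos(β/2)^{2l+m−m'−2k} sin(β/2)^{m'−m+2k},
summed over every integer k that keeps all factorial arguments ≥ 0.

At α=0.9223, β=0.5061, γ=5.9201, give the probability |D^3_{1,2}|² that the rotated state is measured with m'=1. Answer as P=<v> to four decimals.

First d^3_{1,2}(β=0.5061), then the phase factors e^{-i(1)α} and e^{-i(2)γ}:
c=cos(0.5061/2)=0.968153, s=sin(0.5061/2)=0.250358; N=√[24·2·120·1]=75.894664
k∈{1,2} keeps every argument non-negative
  k=1: (−1)^0·75.8947/(24)·0.9682^5·0.2504^1 = +0.673414
  k=2: (−1)^1·75.8947/(12)·0.9682^3·0.2504^3 = -0.090063
d^3_{1,2}(0.5061) = +0.673414 -0.090063 = +0.583351
|D^3_{1,2}|² = |d^3_{1,2}(β)|² = (+0.583351)² = 0.340298 (the z-rotation phases have unit modulus)

P=0.3403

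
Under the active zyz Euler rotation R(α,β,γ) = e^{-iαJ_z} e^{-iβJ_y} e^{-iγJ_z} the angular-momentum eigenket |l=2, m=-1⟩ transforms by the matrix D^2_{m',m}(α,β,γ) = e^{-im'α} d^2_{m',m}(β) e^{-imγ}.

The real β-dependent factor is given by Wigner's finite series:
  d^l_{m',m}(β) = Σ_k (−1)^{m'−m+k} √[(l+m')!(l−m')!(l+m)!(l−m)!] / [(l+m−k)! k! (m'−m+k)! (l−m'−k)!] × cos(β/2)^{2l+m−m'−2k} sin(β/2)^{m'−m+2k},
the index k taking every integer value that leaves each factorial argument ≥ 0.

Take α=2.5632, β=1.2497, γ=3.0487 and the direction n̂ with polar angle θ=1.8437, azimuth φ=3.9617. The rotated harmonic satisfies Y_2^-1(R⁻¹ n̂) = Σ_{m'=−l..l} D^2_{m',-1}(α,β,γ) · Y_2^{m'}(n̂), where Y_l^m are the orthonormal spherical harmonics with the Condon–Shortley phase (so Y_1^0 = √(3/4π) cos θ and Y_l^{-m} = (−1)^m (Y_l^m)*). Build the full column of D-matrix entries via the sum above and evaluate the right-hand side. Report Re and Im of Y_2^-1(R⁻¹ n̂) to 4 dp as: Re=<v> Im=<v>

Re=-0.0121 Im=0.0538

Need the full column D^2_{m',-1} for m'=−2..2 at α=2.5632, β=1.2497, γ=3.0487.
cos(β/2)=0.811051, sin(β/2)=0.584976
d^2_{-2,-1}: single k=1 term ⇒ +0.624183;  D = -0.197010+0.592277i
d^2_{-1,-1}: k∈[0..1] ⇒ +0.432705 -0.675294 = -0.242589;  D = -0.189952+0.150888i
d^2_{0,-1}: k∈[0..1] ⇒ -0.764465 +0.397683 = -0.366782;  D = +0.365201-0.034022i
d^2_{1,-1}: k∈[0..1] ⇒ +0.675294 -0.117098 = +0.558196;  D = +0.493692+0.260482i
d^2_{2,-1}: single k=0 term ⇒ -0.324707;  D = +0.157636+0.283876i
Y_2^{m'}(θ=1.8437,φ=3.9617) and Σ D·Y over m':
  (-0.1970+0.5923i)·(-0.0248-0.3574i)  (-0.1900+0.1509i)·(+0.1368-0.1466i)  (+0.3652-0.0340i)·(-0.2467+0.0000i)  (+0.4937+0.2605i)·(-0.1368-0.1466i)  (+0.1576+0.2839i)·(-0.0248+0.3574i)
Y_2^-1(R⁻¹ n̂) = -0.012087+0.053830i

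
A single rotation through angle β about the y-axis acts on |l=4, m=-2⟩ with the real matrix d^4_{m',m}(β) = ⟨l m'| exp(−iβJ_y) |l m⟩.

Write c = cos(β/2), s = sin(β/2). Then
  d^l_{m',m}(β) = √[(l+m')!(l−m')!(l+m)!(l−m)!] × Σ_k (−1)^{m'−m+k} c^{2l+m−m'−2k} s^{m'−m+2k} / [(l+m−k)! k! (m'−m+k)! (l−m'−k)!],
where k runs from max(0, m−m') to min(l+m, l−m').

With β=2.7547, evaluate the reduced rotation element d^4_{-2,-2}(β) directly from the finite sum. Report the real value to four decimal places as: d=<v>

d^4_{-2,-2}(β=2.7547) via Wigner's sum:
c=cos(2.7547/2)=0.192242, s=sin(2.7547/2)=0.981348; N=√[2·720·2·720]=1440.000000
k: max(0,(-2)−(-2))=0 … min(4+(-2),4−(-2))=2
  k=0: (−1)^0·1440.0000/(1440)·0.1922^8·0.9813^0 = +0.000002
  k=1: (−1)^1·1440.0000/(120)·0.1922^6·0.9813^2 = -0.000583
  k=2: (−1)^2·1440.0000/(96)·0.1922^4·0.9813^4 = +0.019001
d^4_{-2,-2}(2.7547) = +0.000002 -0.000583 +0.019001 = +0.018420

d=0.0184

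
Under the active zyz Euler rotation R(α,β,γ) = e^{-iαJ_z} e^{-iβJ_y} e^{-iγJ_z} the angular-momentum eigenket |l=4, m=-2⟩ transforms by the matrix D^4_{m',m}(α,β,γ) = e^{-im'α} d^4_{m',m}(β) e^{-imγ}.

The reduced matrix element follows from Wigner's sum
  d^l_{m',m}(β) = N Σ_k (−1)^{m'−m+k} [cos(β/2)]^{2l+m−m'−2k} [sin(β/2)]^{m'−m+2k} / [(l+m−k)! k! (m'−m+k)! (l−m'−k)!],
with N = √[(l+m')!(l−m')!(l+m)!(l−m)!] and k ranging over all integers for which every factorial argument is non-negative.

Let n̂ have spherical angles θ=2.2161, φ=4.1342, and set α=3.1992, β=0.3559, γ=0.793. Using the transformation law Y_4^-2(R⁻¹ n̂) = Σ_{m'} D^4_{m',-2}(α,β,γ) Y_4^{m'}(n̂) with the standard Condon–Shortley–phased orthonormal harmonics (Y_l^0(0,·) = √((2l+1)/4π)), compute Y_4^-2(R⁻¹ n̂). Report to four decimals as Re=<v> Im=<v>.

Need the full column D^4_{m',-2} for m'=−4..4 at α=3.1992, β=0.3559, γ=0.793.
cos(β/2)=0.984209, sin(β/2)=0.177012
d^4_{-4,-2}: single k=2 term ⇒ +0.150699;  D = -0.036645+0.146175i
d^4_{-3,-2}: k∈[1..2] ⇒ +0.592485 -0.057495 = +0.534990;  D = +0.100000-0.525561i
d^4_{-2,-2}: k∈[0..2] ⇒ +0.880435 -0.341752 +0.013818 = +0.552501;  D = -0.071852+0.547809i
d^4_{-1,-2}: k∈[0..2] ⇒ -0.671815 +0.108656 -0.002343 = -0.565503;  D = -0.041138+0.564004i
d^4_{0,-2}: k∈[0..2] ⇒ +0.270179 -0.023305 +0.000283 = +0.247156;  D = -0.003758+0.247128i
d^4_{1,-2}: k∈[0..2] ⇒ -0.072437 +0.003515 -0.000023 = -0.068945;  D = +0.002923+0.068883i
d^4_{2,-2}: k∈[0..2] ⇒ +0.013818 -0.000358 +0.000001 = +0.013462;  D = +0.001344+0.013394i
d^4_{3,-2}: k∈[0..1] ⇒ -0.001860 +0.000020 = -0.001840;  D = +0.000289+0.001817i
d^4_{4,-2}: single k=0 term ⇒ +0.000158;  D = +0.000034+0.000154i
Y_4^{m'}(θ=2.2161,φ=4.1342) and Σ D·Y over m':
  (-0.0366+0.1462i)·(-0.1218+0.1329i)  (+0.1000-0.5256i)·(-0.3787-0.0626i)  (-0.0719+0.5478i)·(-0.1317-0.2994i)  (-0.0411+0.5640i)·(-0.0581+0.0891i)  (-0.0038+0.2471i)·(-0.3462+0.0000i)  (+0.0029+0.0689i)·(+0.0581+0.0891i)  (+0.0013+0.0134i)·(-0.1317+0.2994i)  (+0.0003+0.0018i)·(+0.3787-0.0626i)  (+0.0000+0.0002i)·(-0.1218-0.1329i)
Y_4^-2(R⁻¹ n̂) = +0.031314+0.001029i

Re=0.0313 Im=0.0010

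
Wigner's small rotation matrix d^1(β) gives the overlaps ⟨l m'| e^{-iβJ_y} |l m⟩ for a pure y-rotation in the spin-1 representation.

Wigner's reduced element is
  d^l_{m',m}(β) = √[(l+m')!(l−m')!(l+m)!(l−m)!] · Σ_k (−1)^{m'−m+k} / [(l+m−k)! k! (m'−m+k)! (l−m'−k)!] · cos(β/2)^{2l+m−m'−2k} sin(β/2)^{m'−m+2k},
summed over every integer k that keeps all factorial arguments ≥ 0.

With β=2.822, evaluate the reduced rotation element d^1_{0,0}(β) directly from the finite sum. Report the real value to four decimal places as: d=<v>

d^1_{0,0}(β=2.822) via Wigner's sum:
c=cos(2.822/2)=0.159117, s=sin(2.822/2)=0.987260; N=√[1·1·1·1]=1.000000
The bounds max(0,m−m')=0 and min(l+m,l−m')=1 give 2 terms
  k=0: (−1)^0·1.0000/(1)·0.1591^2·0.9873^0 = +0.025318
  k=1: (−1)^1·1.0000/(1)·0.1591^0·0.9873^2 = -0.974682
d^1_{0,0}(2.822) = +0.025318 -0.974682 = -0.949363

d=-0.9494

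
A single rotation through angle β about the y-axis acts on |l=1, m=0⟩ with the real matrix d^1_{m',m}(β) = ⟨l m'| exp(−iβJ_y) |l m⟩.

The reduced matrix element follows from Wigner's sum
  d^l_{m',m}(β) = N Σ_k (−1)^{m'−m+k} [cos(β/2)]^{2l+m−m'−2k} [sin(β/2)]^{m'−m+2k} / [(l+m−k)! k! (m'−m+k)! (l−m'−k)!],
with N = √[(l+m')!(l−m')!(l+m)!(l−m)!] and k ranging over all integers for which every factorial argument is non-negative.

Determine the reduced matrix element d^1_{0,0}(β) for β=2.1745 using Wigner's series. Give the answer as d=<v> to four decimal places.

d^1_{0,0}(β=2.1745) via Wigner's sum:
c=cos(2.1745/2)=0.464922, s=sin(2.1745/2)=0.885352; N=√[1·1·1·1]=1.000000
The bounds max(0,m−m')=0 and min(l+m,l−m')=1 give 2 terms
  k=0: (−1)^0·1.0000/(1)·0.4649^2·0.8854^0 = +0.216152
  k=1: (−1)^1·1.0000/(1)·0.4649^0·0.8854^2 = -0.783848
d^1_{0,0}(2.1745) = +0.216152 -0.783848 = -0.567695

d=-0.5677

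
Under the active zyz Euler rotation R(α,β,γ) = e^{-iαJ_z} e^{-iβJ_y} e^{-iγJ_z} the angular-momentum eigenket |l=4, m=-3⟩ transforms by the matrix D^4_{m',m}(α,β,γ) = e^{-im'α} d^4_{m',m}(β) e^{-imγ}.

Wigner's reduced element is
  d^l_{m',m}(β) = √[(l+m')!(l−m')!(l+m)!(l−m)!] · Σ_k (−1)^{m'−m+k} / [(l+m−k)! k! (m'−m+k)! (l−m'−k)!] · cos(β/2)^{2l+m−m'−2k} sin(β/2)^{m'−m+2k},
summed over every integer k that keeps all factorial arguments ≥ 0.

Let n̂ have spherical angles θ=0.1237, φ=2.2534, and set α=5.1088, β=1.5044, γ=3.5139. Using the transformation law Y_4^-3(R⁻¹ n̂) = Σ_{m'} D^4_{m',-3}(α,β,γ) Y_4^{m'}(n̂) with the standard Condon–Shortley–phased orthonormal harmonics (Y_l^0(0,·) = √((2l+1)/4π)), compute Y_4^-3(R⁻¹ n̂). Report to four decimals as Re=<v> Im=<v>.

Need the full column D^4_{m',-3} for m'=−4..4 at α=5.1088, β=1.5044, γ=3.5139.
cos(β/2)=0.730187, sin(β/2)=0.683247
d^4_{-4,-3}: single k=1 term ⇒ +0.213877;  D = +0.193594-0.090910i
d^4_{-3,-3}: k∈[0..1] ⇒ +0.080812 -0.495290 = -0.414478;  D = -0.307373-0.278054i
d^4_{-2,-3}: k∈[0..1] ⇒ -0.282932 +0.743173 = +0.460241;  D = -0.153028+0.434056i
d^4_{-1,-3}: k∈[0..1] ⇒ +0.561606 -0.819534 = -0.257928;  D = +0.257502-0.014813i
d^4_{0,-3}: k∈[0..1] ⇒ -0.783373 +0.685891 = -0.097482;  D = +0.042741+0.087613i
d^4_{1,-3}: k∈[0..1] ⇒ +0.819534 -0.430531 = +0.389003;  D = +0.256652-0.292323i
d^4_{2,-3}: k∈[0..1] ⇒ -0.650694 +0.189907 = -0.460786;  D = -0.436797-0.146740i
d^4_{3,-3}: k∈[0..1] ⇒ +0.379693 -0.047492 = +0.332201;  D = +0.024001+0.331333i
d^4_{4,-3}: single k=0 term ⇒ -0.143556;  D = +0.128073-0.064851i
Y_4^{m'}(θ=0.1237,φ=2.2534) and Σ D·Y over m':
  (+0.1936-0.0909i)·(-0.0001-0.0000i)  (-0.3074-0.2781i)·(+0.0021-0.0011i)  (-0.1530+0.4341i)·(-0.0061+0.0294i)  (+0.2575-0.0148i)·(-0.1423-0.1750i)  (+0.0427+0.0876i)·(+0.7827+0.0000i)  (+0.2567-0.2923i)·(+0.1423-0.1750i)  (-0.4368-0.1467i)·(-0.0061-0.0294i)  (+0.0240+0.3313i)·(-0.0021-0.0011i)  (+0.1281-0.0649i)·(-0.0001+0.0000i)
Y_4^-3(R⁻¹ n̂) = -0.034526-0.055250i

Re=-0.0345 Im=-0.0552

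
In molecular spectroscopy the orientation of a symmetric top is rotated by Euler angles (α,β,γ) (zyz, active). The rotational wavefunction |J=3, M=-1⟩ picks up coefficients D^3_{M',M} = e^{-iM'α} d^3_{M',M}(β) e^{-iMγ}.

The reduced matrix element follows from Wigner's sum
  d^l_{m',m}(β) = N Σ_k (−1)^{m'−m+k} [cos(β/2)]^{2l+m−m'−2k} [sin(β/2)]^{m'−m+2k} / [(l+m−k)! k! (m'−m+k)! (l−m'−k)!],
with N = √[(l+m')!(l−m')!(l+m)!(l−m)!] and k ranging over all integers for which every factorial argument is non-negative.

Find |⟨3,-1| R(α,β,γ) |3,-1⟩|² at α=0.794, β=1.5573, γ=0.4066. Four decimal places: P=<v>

P=0.0206

Split into d^3_{-1,-1}(β=1.5573) × two z-phases.
Half-angle: c=0.711862, s=0.702319. N=√(2·24·2·24)=48.000000
k∈{0,1,2} keeps every argument non-negative
  k=0: (−1)^0·48.0000/(48)·0.7119^6·0.7023^0 = +0.130130
  k=1: (−1)^1·48.0000/(6)·0.7119^4·0.7023^2 = -1.013311
  k=2: (−1)^2·48.0000/(8)·0.7119^2·0.7023^4 = +0.739743
d^3_{-1,-1}(1.5573) = +0.130130 -1.013311 +0.739743 = -0.143438
|D^3_{-1,-1}|² = |d^3_{-1,-1}(β)|² = (-0.143438)² = 0.020575 (the z-rotation phases have unit modulus)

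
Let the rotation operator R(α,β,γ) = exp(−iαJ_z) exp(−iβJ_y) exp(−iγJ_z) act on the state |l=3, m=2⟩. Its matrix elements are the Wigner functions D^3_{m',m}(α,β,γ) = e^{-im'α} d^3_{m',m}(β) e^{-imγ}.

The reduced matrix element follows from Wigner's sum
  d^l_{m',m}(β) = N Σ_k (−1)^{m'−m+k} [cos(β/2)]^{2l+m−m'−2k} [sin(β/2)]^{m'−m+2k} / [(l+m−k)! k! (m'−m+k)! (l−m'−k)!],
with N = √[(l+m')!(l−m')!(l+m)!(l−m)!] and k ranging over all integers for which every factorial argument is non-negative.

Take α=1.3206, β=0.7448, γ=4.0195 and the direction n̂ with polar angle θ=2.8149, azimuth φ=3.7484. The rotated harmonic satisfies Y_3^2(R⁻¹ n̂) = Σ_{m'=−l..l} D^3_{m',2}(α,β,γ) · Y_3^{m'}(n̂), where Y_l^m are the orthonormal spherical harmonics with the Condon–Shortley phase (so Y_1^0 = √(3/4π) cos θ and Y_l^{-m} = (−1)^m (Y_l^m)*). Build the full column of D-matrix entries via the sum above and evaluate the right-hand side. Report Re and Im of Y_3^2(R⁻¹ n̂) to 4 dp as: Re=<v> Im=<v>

Need the full column D^3_{m',2} for m'=−3..3 at α=1.3206, β=0.7448, γ=4.0195.
cos(β/2)=0.931457, sin(β/2)=0.363852
d^3_{-3,2}: single k=5 term ⇒ +0.014550;  D = -0.008633+0.011712i
d^3_{-2,2}: k∈[4..5] ⇒ +0.076032 -0.002320 = +0.073711;  D = +0.046659+0.057064i
d^3_{-1,2}: k∈[3..4] ⇒ +0.246202 -0.018784 = +0.227419;  D = +0.206218-0.095881i
d^3_{0,2}: k∈[2..3] ⇒ +0.545834 -0.083288 = +0.462546;  D = -0.085092-0.454652i
d^3_{1,2}: k∈[1..2] ⇒ +0.806749 -0.246202 = +0.560546;  D = -0.559356-0.036509i
d^3_{2,2}: k∈[0..1] ⇒ +0.653095 -0.498276 = +0.154818;  D = -0.048020+0.147183i
d^3_{3,2}: single k=0 term ⇒ -0.624905;  D = -0.527597-0.334885i
Y_3^{m'}(θ=2.8149,φ=3.7484) and Σ D·Y over m':
  (-0.0086+0.0117i)·(+0.0034+0.0134i)  (+0.0467+0.0571i)·(-0.0349+0.0934i)  (+0.2062-0.0959i)·(-0.2969+0.2061i)  (-0.0851-0.4547i)·(-0.5249+0.0000i)  (-0.5594-0.0365i)·(+0.2969+0.2061i)  (-0.0480+0.1472i)·(-0.0349-0.0934i)  (-0.5276-0.3349i)·(-0.0034+0.0134i)
Y_3^2(R⁻¹ n̂) = -0.140812+0.179220i

Re=-0.1408 Im=0.1792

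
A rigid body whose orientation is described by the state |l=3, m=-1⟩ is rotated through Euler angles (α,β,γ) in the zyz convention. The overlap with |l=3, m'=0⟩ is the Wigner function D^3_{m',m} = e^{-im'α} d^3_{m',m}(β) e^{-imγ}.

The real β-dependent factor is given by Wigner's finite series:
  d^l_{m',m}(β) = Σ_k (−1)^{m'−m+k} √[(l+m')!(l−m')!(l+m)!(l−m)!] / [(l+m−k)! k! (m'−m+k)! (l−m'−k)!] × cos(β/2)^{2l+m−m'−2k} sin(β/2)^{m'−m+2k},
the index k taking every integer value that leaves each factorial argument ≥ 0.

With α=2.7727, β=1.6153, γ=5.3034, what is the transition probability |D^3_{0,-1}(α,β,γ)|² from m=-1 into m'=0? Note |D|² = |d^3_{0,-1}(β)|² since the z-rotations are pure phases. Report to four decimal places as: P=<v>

P=0.1834

First d^3_{0,-1}(β=1.6153), then the phase factors e^{-i(0)α} and e^{-i(-1)γ}:
With c≡cos(β/2)=0.691199 and s≡sin(β/2)=0.722665, N=[6·6·2·24]^{1/2}=41.569219
Admissible k: 0..2 (factorial args all ≥0)
  k=0: (−1)^1·41.5692/(12)·0.6912^5·0.7227^1 = -0.394950
  k=1: (−1)^2·41.5692/(4)·0.6912^3·0.7227^3 = +1.295183
  k=2: (−1)^3·41.5692/(12)·0.6912^1·0.7227^5 = -0.471931
d^3_{0,-1}(1.6153) = -0.394950 +1.295183 -0.471931 = +0.428303
|D^3_{0,-1}|² = |d^3_{0,-1}(β)|² = (+0.428303)² = 0.183443 (the z-rotation phases have unit modulus)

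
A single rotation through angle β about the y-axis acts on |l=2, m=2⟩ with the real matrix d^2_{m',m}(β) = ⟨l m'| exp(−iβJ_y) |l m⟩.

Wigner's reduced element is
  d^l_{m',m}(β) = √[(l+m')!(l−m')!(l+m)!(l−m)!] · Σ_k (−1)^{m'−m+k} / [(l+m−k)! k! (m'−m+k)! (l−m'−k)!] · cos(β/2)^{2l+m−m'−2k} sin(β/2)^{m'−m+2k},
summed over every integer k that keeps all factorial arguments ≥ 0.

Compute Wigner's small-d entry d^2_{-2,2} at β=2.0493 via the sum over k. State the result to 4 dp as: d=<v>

d=0.5332

d^2_{-2,2}(β=2.0493) via Wigner's sum:
Half-angle: c=0.519398, s=0.854532. N=√(1·24·24·1)=24.000000
Admissible k: 4..4 (factorial args all ≥0)
  k=4: (−1)^0·24.0000/(24)·0.5194^0·0.8545^4 = +0.533230
d^2_{-2,2}(2.0493) = +0.533230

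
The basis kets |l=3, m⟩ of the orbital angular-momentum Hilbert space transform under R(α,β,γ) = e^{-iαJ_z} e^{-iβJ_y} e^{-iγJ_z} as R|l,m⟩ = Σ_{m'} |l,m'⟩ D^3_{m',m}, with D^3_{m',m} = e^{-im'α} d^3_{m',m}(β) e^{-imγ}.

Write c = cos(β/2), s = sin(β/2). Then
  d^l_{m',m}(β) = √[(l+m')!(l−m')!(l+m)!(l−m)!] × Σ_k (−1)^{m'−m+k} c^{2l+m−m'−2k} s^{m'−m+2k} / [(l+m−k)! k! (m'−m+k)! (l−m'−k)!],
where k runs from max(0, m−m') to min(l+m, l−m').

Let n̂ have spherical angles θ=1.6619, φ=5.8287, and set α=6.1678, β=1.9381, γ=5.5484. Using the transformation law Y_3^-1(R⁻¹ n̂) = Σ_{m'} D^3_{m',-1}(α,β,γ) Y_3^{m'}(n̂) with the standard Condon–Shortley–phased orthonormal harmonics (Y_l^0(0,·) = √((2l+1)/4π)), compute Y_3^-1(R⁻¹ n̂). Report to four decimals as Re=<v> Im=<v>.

Need the full column D^3_{m',-1} for m'=−3..3 at α=6.1678, β=1.9381, γ=5.5484.
cos(β/2)=0.566083, sin(β/2)=0.824348
d^3_{-3,-1}: single k=2 term ⇒ +0.270263;  D = +0.127158-0.238481i
d^3_{-2,-1}: k∈[1..2] ⇒ +0.151534 -0.642691 = -0.491157;  D = -0.279449+0.403910i
d^3_{-1,-1}: k∈[0..2] ⇒ +0.032906 -0.558254 +0.887880 = +0.362533;  D = +0.239219-0.272405i
d^3_{0,-1}: k∈[0..2] ⇒ -0.165998 +1.056050 -0.746491 = +0.143561;  D = +0.106519-0.096247i
d^3_{1,-1}: k∈[0..2] ⇒ +0.418690 -1.183840 +0.313808 = -0.451342;  D = -0.367494+0.262025i
d^3_{2,-1}: k∈[0..1] ⇒ -0.642691 +0.681450 = +0.038758;  D = +0.033939-0.018718i
d^3_{3,-1}: single k=0 term ⇒ +0.573124;  D = +0.530386-0.217168i
Y_3^{m'}(θ=1.6619,φ=5.8287) and Σ D·Y over m':
  (+0.1272-0.2385i)·(+0.0848+0.4032i)  (-0.2794+0.4039i)·(-0.0567-0.0727i)  (+0.2392-0.2724i)·(-0.2772-0.1354i)  (+0.1065-0.0962i)·(+0.1004+0.0000i)  (-0.3675+0.2620i)·(+0.2772-0.1354i)  (+0.0339-0.0187i)·(-0.0567+0.0727i)  (+0.5304-0.2172i)·(-0.0848+0.4032i)
Y_3^-1(R⁻¹ n̂) = +0.035294+0.420152i

Re=0.0353 Im=0.4202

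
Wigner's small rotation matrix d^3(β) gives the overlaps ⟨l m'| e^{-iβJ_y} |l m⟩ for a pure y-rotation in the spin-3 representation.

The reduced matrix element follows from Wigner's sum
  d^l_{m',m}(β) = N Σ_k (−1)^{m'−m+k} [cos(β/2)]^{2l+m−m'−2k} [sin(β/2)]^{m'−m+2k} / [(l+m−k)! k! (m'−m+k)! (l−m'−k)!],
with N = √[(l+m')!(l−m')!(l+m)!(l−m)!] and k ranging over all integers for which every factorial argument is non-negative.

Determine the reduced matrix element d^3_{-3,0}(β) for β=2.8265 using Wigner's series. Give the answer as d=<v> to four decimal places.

d^3_{-3,0}(β=2.8265) via Wigner's sum:
Half-angle: c=0.156895, s=0.987615. N=√(1·720·6·6)=160.996894
The bounds max(0,m−m')=3 and min(l+m,l−m')=3 give 1 term
  k=3: (−1)^0·160.9969/(36)·0.1569^3·0.9876^3 = +0.016638
d^3_{-3,0}(2.8265) = +0.016638

d=0.0166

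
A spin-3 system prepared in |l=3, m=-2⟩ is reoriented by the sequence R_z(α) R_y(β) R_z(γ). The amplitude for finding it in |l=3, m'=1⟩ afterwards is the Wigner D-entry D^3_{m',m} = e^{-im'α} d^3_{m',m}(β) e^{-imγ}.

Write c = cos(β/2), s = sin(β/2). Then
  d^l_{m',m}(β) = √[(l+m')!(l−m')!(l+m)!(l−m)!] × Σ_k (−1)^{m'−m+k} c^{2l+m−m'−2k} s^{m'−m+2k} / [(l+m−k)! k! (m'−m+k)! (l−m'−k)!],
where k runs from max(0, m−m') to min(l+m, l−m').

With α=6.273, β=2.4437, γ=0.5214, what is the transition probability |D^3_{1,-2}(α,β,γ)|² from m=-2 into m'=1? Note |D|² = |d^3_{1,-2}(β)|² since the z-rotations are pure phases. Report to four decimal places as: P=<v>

Split into d^3_{1,-2}(β=2.4437) × two z-phases.
With c≡cos(β/2)=0.341908 and s≡sin(β/2)=0.939733, N=[24·2·1·120]^{1/2}=75.894664
Admissible k: 0..1 (factorial args all ≥0)
  k=0: (−1)^3·75.8947/(12)·0.3419^3·0.9397^3 = -0.209783
  k=1: (−1)^4·75.8947/(24)·0.3419^1·0.9397^5 = +0.792378
d^3_{1,-2}(2.4437) = -0.209783 +0.792378 = +0.582595
|D^3_{1,-2}|² = |d^3_{1,-2}(β)|² = (+0.582595)² = 0.339417 (the z-rotation phases have unit modulus)

P=0.3394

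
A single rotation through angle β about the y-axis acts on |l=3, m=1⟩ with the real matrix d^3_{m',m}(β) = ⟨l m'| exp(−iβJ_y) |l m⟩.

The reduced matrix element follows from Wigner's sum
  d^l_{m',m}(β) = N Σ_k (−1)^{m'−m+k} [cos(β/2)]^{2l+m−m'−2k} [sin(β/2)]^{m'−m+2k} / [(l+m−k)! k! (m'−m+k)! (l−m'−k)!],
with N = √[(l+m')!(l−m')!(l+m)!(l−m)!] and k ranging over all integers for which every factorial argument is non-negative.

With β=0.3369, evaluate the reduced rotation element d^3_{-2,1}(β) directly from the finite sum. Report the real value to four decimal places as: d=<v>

d^3_{-2,1}(β=0.3369) via Wigner's sum:
c=cos(0.3369/2)=0.985846, s=sin(0.3369/2)=0.167654; N=√[1·120·24·2]=75.894664
The bounds max(0,m−m')=3 and min(l+m,l−m')=4 give 2 terms
  k=3: (−1)^0·75.8947/(12)·0.9858^3·0.1677^3 = +0.028556
  k=4: (−1)^1·75.8947/(24)·0.9858^1·0.1677^5 = -0.000413
d^3_{-2,1}(0.3369) = +0.028556 -0.000413 = +0.028143

d=0.0281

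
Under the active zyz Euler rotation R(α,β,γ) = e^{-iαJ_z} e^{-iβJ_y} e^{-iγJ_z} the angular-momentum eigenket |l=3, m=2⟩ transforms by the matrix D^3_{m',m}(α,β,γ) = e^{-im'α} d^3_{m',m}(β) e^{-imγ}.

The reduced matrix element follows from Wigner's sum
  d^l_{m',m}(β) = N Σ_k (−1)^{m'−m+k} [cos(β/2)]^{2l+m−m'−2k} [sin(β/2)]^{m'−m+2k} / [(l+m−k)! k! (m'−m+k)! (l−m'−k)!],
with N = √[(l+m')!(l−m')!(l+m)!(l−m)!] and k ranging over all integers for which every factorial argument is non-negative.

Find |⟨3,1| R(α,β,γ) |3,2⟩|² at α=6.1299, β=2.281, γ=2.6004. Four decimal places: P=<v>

First d^3_{1,2}(β=2.281), then the phase factors e^{-i(1)α} and e^{-i(2)γ}:
Half-angle: c=0.417140, s=0.908842. N=√(24·2·120·1)=75.894664
The bounds max(0,m−m')=1 and min(l+m,l−m')=2 give 2 terms
  k=1: (−1)^0·75.8947/(24)·0.4171^5·0.9088^1 = +0.036299
  k=2: (−1)^1·75.8947/(12)·0.4171^3·0.9088^3 = -0.344621
d^3_{1,2}(2.281) = +0.036299 -0.344621 = -0.308321
|D^3_{1,2}|² = |d^3_{1,2}(β)|² = (-0.308321)² = 0.095062 (the z-rotation phases have unit modulus)

P=0.0951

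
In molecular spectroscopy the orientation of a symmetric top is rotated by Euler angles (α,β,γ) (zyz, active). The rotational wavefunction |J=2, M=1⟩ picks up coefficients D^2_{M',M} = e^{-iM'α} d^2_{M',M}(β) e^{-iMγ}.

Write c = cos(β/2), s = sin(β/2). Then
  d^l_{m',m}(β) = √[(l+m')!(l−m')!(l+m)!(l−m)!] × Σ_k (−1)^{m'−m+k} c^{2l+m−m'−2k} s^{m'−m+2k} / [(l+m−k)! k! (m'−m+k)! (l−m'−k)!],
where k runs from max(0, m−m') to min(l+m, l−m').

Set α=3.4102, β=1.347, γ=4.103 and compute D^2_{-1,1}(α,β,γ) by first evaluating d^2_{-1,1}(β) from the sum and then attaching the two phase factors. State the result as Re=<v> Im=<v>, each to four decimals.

First d^2_{-1,1}(β=1.347), then the phase factors e^{-i(-1)α} and e^{-i(1)γ}:
Half-angle: c=0.781643, s=0.623726. N=√(1·6·6·1)=6.000000
The bounds max(0,m−m')=2 and min(l+m,l−m')=3 give 2 terms
  k=2: (−1)^0·6.0000/(2)·0.7816^2·0.6237^2 = +0.713059
  k=3: (−1)^1·6.0000/(6)·0.7816^0·0.6237^4 = -0.151347
d^2_{-1,1}(1.347) = +0.713059 -0.151347 = +0.561712
Phases: e^{-i·(-1)·3.4102}=-0.964141-0.265389i, e^{-i·(1)·4.103}=-0.572367+0.819998i ⇒ D=+0.432215-0.358762i

Re=0.4322 Im=-0.3588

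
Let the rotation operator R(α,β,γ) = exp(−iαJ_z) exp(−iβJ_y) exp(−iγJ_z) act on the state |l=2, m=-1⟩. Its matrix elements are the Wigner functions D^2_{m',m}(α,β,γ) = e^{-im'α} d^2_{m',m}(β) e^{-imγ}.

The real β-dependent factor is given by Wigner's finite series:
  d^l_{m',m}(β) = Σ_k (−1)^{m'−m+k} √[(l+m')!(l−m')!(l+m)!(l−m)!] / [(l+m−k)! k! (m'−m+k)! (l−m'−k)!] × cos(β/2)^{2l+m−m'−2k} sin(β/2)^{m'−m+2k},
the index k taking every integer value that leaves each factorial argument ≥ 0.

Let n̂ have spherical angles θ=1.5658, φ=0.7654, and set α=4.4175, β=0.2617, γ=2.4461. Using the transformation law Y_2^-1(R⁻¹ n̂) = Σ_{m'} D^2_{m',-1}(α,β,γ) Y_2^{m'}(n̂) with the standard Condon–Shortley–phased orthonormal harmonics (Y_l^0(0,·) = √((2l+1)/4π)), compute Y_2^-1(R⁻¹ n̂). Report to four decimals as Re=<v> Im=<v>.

Need the full column D^2_{m',-1} for m'=−2..2 at α=4.4175, β=0.2617, γ=2.4461.
cos(β/2)=0.991451, sin(β/2)=0.130477
d^2_{-2,-1}: single k=1 term ⇒ +0.254318;  D = +0.071632-0.244022i
d^2_{-1,-1}: k∈[0..1] ⇒ +0.966241 -0.050203 = +0.916038;  D = +0.766023+0.502329i
d^2_{0,-1}: k∈[0..1] ⇒ -0.311475 +0.005394 = -0.306081;  D = +0.234990-0.196125i
d^2_{1,-1}: k∈[0..1] ⇒ +0.050203 -0.000290 = +0.049913;  D = -0.019465-0.045962i
d^2_{2,-1}: single k=0 term ⇒ -0.004405;  D = -0.004380+0.000465i
Y_2^{m'}(θ=1.5658,φ=0.7654) and Σ D·Y over m':
  (+0.0716-0.2440i)·(+0.0154-0.3860i)  (+0.7660+0.5023i)·(+0.0028-0.0027i)  (+0.2350-0.1961i)·(-0.3154+0.0000i)  (-0.0195-0.0460i)·(-0.0028-0.0027i)  (-0.0044+0.0005i)·(+0.0154+0.3860i)
Y_2^-1(R⁻¹ n̂) = -0.164024+0.028282i

Re=-0.1640 Im=0.0283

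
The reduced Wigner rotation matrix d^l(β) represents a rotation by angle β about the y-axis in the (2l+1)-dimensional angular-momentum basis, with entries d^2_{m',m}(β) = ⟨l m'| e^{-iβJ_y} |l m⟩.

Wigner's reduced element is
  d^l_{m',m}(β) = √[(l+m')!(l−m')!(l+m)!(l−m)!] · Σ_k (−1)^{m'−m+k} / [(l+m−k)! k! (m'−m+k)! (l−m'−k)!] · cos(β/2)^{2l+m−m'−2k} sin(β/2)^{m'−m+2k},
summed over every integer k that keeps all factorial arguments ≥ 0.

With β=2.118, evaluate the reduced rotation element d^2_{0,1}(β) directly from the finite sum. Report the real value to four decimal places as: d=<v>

d=-0.5442

d^2_{0,1}(β=2.118) via Wigner's sum:
Half-angle: c=0.489744, s=0.871866. N=√(2·2·6·1)=4.898979
k∈{1,2} keeps every argument non-negative
  k=1: (−1)^0·4.8990/(2)·0.4897^3·0.8719^1 = +0.250861
  k=2: (−1)^1·4.8990/(2)·0.4897^1·0.8719^3 = -0.795050
d^2_{0,1}(2.118) = +0.250861 -0.795050 = -0.544189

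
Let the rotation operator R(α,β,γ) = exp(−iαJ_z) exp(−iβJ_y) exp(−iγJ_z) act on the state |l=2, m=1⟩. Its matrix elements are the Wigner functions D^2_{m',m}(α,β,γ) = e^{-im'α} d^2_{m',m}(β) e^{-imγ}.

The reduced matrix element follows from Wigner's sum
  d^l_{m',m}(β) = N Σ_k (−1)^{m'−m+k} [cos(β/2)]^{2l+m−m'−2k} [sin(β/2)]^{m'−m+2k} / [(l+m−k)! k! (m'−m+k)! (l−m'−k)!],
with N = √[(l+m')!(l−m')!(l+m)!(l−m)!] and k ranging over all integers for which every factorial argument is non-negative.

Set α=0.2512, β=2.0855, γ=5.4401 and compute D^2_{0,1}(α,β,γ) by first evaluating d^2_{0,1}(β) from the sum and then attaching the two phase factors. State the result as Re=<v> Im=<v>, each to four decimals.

Split into d^2_{0,1}(β=2.0855) × two z-phases.
With c≡cos(β/2)=0.503847 and s≡sin(β/2)=0.863793, N=[2·2·6·1]^{1/2}=4.898979
The bounds max(0,m−m')=1 and min(l+m,l−m')=2 give 2 terms
  k=1: (−1)^0·4.8990/(2)·0.5038^3·0.8638^1 = +0.270633
  k=2: (−1)^1·4.8990/(2)·0.5038^1·0.8638^3 = -0.795432
d^2_{0,1}(2.0855) = +0.270633 -0.795432 = -0.524799
Phases: e^{-i·(0)·0.2512}=+1.000000+0.000000i, e^{-i·(1)·5.4401}=+0.665162+0.746699i ⇒ D=-0.349077-0.391867i

Re=-0.3491 Im=-0.3919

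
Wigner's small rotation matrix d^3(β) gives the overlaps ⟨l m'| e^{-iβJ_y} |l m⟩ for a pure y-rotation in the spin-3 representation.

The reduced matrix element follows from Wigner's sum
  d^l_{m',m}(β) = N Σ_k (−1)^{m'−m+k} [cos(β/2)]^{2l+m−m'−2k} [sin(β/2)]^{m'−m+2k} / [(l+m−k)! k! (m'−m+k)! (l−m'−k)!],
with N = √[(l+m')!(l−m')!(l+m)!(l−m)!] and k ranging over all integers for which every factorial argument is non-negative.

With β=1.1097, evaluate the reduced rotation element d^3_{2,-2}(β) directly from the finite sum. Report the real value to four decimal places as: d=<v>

d=0.2569

d^3_{2,-2}(β=1.1097) via Wigner's sum:
With c≡cos(β/2)=0.849979 and s≡sin(β/2)=0.526816, N=[120·1·1·120]^{1/2}=120.000000
Admissible k: 0..1 (factorial args all ≥0)
  k=0: (−1)^4·120.0000/(24)·0.8500^2·0.5268^4 = +0.278242
  k=1: (−1)^5·120.0000/(120)·0.8500^0·0.5268^6 = -0.021377
d^3_{2,-2}(1.1097) = +0.278242 -0.021377 = +0.256864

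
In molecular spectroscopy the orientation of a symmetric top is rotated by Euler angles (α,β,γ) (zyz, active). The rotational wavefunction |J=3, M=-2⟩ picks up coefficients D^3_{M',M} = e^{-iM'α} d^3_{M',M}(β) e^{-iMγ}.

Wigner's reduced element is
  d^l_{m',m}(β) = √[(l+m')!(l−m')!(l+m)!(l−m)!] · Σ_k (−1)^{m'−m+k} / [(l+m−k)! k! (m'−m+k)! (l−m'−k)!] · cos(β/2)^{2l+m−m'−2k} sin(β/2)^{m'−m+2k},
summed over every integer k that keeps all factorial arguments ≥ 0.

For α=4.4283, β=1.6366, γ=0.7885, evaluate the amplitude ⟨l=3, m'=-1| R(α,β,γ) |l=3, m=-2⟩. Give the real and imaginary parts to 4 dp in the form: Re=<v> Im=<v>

Split into d^3_{-1,-2}(β=1.6366) × two z-phases.
With c≡cos(β/2)=0.683463 and s≡sin(β/2)=0.729985, N=[2·24·1·120]^{1/2}=75.894664
k: max(0,(-2)−(-1))=0 … min(3+(-2),3−(-1))=1
  k=0: (−1)^1·75.8947/(24)·0.6835^5·0.7300^1 = -0.344262
  k=1: (−1)^2·75.8947/(12)·0.6835^3·0.7300^3 = +0.785447
d^3_{-1,-2}(1.6366) = -0.344262 +0.785447 = +0.441185
Attach z-rotation phases: D = e^{-i(-1)(4.4283)}·(+0.441185)·e^{-i(-2)(0.7885)} = +0.424260-0.121027i

Re=0.4243 Im=-0.1210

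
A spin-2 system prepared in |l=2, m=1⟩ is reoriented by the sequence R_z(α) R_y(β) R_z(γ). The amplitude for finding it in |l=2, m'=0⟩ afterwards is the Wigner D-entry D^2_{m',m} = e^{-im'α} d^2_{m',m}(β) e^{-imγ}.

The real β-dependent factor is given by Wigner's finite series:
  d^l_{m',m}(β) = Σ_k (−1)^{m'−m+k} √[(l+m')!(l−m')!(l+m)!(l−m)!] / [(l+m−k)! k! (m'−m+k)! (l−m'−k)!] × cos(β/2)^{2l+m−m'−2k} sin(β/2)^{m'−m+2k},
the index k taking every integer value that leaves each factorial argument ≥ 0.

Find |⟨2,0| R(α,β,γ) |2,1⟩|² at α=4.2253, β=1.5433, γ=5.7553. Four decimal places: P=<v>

P=0.0011

First d^2_{0,1}(β=1.5433), then the phase factors e^{-i(0)α} and e^{-i(1)γ}:
c=cos(1.5433/2)=0.716761, s=sin(1.5433/2)=0.697319; N=√[2·2·6·1]=4.898979
The bounds max(0,m−m')=1 and min(l+m,l−m')=2 give 2 terms
  k=1: (−1)^0·4.8990/(2)·0.7168^3·0.6973^1 = +0.628970
  k=2: (−1)^1·4.8990/(2)·0.7168^1·0.6973^3 = -0.595311
d^2_{0,1}(1.5433) = +0.628970 -0.595311 = +0.033659
|D^2_{0,1}|² = |d^2_{0,1}(β)|² = (+0.033659)² = 0.001133 (the z-rotation phases have unit modulus)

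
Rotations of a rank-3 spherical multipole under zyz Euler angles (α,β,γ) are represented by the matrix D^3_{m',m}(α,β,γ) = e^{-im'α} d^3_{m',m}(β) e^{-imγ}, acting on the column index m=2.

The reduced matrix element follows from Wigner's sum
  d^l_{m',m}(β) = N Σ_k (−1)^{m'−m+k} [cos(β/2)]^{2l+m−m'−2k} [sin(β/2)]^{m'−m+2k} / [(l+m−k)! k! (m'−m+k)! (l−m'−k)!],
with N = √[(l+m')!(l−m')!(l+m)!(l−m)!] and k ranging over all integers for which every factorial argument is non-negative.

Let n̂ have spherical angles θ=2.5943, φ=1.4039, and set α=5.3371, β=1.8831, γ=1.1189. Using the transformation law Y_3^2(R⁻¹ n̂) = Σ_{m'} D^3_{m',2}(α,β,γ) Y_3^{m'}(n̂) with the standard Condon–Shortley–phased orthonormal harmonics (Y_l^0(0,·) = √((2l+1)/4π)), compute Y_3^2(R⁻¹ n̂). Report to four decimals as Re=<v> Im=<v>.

Need the full column D^3_{m',2} for m'=−3..3 at α=5.3371, β=1.8831, γ=1.1189.
cos(β/2)=0.588536, sin(β/2)=0.808471
d^3_{-3,2}: single k=5 term ⇒ +0.497934;  D = +0.177117+0.465368i
d^3_{-2,2}: k∈[4..5] ⇒ +0.739902 -0.279246 = +0.460655;  D = -0.253381+0.384709i
d^3_{-1,2}: k∈[3..4] ⇒ +0.681306 -0.642829 = +0.038476;  D = -0.038442+0.001627i
d^3_{0,2}: k∈[2..3] ⇒ +0.429517 -0.810521 = -0.381004;  D = +0.235702+0.299347i
d^3_{1,2}: k∈[1..2] ⇒ +0.180521 -0.681306 = -0.500784;  D = -0.137953+0.481409i
d^3_{2,2}: k∈[0..1] ⇒ +0.041556 -0.392094 = -0.350538;  D = -0.329808+0.118758i
d^3_{3,2}: single k=0 term ⇒ -0.139831;  D = -0.115372-0.079007i
Y_3^{m'}(θ=2.5943,φ=1.4039) and Σ D·Y over m':
  (+0.1771+0.4654i)·(-0.0282+0.0516i)  (-0.2534+0.3847i)·(+0.2233+0.0774i)  (-0.0384+0.0016i)·(+0.0739-0.4388i)  (+0.2357+0.2993i)·(-0.2059+0.0000i)  (-0.1380+0.4814i)·(-0.0739-0.4388i)  (-0.3298+0.1188i)·(+0.2233-0.0774i)  (-0.1154-0.0790i)·(+0.0282+0.0516i)
Y_3^2(R⁻¹ n̂) = -0.008192+0.086463i

Re=-0.0082 Im=0.0865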